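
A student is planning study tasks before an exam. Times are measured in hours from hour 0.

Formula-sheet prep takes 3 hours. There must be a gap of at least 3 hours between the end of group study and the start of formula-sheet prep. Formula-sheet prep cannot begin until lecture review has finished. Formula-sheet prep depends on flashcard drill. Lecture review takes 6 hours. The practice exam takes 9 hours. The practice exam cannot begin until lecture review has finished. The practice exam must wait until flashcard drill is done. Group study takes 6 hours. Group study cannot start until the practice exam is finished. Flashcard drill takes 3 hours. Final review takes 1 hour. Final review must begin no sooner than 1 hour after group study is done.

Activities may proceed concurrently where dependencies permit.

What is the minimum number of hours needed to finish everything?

Flashcard drill has no prerequisites, so it starts at hour 0 and finishes at hour 3.
Lecture review has no prerequisites, so it starts at hour 0 and finishes at hour 6.
The practice exam has to wait for lecture review (finishes hour 6); flashcard drill (finishes hour 3). The latest of these is hour 6, so the practice exam runs hour 6 to 6 + 9 = hour 15.
Group study cannot begin until the practice exam (finishes hour 15). It runs from hour 15 to 15 + 6 = hour 21.
Final review cannot begin until group study (finishes hour 21, plus 1-hour gap → hour 22). It runs from hour 22 to 22 + 1 = hour 23.
Formula-sheet prep cannot start until group study (finishes hour 21, plus 3-hour gap → hour 24); lecture review (finishes hour 6); flashcard drill (finishes hour 3). The controlling bound is hour 24, so formula-sheet prep finishes at 24 + 3 = hour 27.
All tasks are finished once the last one completes. Finish times: Lecture review at 6, Flashcard drill at 3, The practice exam at 15, Group study at 21, Formula-sheet prep at 27, Final review at 23. The latest is hour 27.

27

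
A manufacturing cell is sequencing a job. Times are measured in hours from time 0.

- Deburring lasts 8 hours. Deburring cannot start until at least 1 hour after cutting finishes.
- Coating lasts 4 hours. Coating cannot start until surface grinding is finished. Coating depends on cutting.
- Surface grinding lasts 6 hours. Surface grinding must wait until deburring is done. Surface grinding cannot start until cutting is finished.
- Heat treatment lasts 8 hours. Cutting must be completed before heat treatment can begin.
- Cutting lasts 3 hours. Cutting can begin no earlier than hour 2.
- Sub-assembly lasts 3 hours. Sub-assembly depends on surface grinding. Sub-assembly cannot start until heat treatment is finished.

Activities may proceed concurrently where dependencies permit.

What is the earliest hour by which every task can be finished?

Cutting waits on its own release at hour 2, so it starts at hour 2 and finishes at 2 + 3 = hour 5.
Heat treatment waits on cutting (finishes hour 5), so it starts at hour 5 and finishes at 5 + 8 = hour 13.
Deburring cannot begin until cutting (finishes hour 5, plus 1-hour gap → hour 6). It runs from hour 6 to 6 + 8 = hour 14.
Surface grinding cannot start until deburring (finishes hour 14); cutting (finishes hour 5). The controlling bound is hour 14, so surface grinding finishes at 14 + 6 = hour 20.
Sub-assembly needs all of surface grinding (finishes hour 20); heat treatment (finishes hour 13). That puts its earliest start at hour 20; it finishes at 20 + 3 = hour 23.
Coating has to wait for surface grinding (finishes hour 20); cutting (finishes hour 5). The latest of these is hour 20, so coating runs hour 20 to 20 + 4 = hour 24.
All tasks are finished once the last one completes. Finish times: Cutting at 5, Deburring at 14, Heat treatment at 13, Surface grinding at 20, Coating at 24, Sub-assembly at 23. The latest is hour 24.

24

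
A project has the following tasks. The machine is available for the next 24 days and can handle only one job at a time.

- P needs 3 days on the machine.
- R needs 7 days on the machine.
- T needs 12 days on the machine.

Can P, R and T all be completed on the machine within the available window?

Running back to back, the jobs need 3 + 7 + 12 = 22 days on the machine.
Since 22 ≤ 24, they fit within the window.

Yes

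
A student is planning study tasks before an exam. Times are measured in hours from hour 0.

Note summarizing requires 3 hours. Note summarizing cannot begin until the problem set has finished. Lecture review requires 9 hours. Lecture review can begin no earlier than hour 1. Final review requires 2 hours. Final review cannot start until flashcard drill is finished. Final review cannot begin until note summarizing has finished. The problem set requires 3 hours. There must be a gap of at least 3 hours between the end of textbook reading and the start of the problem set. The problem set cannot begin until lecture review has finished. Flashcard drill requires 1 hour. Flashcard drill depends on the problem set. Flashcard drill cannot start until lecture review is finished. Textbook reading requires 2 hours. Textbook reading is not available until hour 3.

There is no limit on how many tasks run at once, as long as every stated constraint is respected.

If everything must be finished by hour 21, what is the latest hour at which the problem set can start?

Nothing follows final review; the deadline of hour 21 is its only limit. It must start by 21 − 2 = hour 19.
Flashcard drill has to be done before final review (must start by hour 19). That means finishing by hour 19, i.e. starting by 19 − 1 = hour 18.
Note summarizing feeds into final review (must start by hour 19); so note summarizing must finish by hour 19 and therefore start by hour 16.
The problem set feeds flashcard drill (must start by hour 18); note summarizing (must start by hour 16). Taking the minimum, the problem set must finish by hour 16 and start by 16 − 3 = hour 13.

13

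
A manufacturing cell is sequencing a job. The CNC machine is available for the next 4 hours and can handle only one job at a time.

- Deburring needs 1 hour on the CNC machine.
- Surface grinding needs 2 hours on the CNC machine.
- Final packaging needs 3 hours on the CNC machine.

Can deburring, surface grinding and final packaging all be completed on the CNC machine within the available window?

Running back to back, the jobs need 1 + 2 + 3 = 6 hours on the CNC machine.
Since 6 > 4, they cannot all fit.

No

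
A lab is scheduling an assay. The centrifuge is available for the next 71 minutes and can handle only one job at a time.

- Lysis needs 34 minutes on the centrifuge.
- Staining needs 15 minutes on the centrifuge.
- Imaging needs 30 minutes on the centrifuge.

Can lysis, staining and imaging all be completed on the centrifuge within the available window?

Running back to back, the jobs need 34 + 15 + 30 = 79 minutes on the centrifuge.
Since 79 > 71, they cannot all fit.

No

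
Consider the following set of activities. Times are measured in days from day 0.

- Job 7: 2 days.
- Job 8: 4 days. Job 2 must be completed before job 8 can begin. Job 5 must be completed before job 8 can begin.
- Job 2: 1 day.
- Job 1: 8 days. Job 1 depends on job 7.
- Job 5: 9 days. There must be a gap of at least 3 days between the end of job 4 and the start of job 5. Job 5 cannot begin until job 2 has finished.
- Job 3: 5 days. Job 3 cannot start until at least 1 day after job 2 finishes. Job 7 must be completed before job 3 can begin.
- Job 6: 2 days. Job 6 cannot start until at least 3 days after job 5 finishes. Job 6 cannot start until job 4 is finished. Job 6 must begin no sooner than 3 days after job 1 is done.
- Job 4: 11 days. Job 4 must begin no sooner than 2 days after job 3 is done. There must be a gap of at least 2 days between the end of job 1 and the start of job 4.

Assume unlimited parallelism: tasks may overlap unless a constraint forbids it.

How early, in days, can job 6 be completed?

40

Nothing blocks job 7, so it runs from day 0 to day 2.
After job 7 (finishes day 2), job 1 can start at day 2 and finishes at day 10.
Nothing blocks job 2, so it runs from day 0 to day 1.
Job 3 has to wait for job 2 (finishes day 1, plus 1-day gap → day 2); job 7 (finishes day 2). The latest of these is day 2, so job 3 runs day 2 to 2 + 5 = day 7.
For job 4: job 3 (finishes day 7, plus 2-day gap → day 9); job 1 (finishes day 10, plus 2-day gap → day 12). Taking the maximum gives a start of day 12, and it finishes at 12 + 11 = day 23.
Job 5 cannot start until job 4 (finishes day 23, plus 3-day gap → day 26); job 2 (finishes day 1). The controlling bound is day 26, so job 5 finishes at 26 + 9 = day 35.
Job 6 has to wait for job 5 (finishes day 35, plus 3-day gap → day 38); job 4 (finishes day 23); job 1 (finishes day 10, plus 3-day gap → day 13). The latest of these is day 38, so job 6 runs day 38 to 38 + 2 = day 40.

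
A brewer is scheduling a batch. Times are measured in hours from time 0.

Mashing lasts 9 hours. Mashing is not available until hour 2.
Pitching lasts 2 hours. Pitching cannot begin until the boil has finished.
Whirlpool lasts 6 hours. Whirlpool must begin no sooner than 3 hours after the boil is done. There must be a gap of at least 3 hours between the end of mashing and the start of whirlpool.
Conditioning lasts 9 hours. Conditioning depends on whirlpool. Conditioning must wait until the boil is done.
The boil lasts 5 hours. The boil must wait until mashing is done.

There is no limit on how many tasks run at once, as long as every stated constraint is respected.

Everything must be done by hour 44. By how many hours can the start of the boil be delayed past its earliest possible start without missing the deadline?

10

After its own release at hour 2, mashing can start at hour 2 and finishes at hour 11.
The boil waits on mashing (finishes hour 11), so it starts at hour 11 and finishes at 11 + 5 = hour 16.

Working backward from the deadline:
Conditioning has no dependents, so it just needs to finish by hour 44. Starting by 44 − 9 = hour 35 achieves that.
Whirlpool feeds into conditioning (must start by hour 35); so whirlpool must finish by hour 35 and therefore start by hour 29.
Nothing follows pitching; the deadline of hour 44 is its only limit. It must start by 44 − 2 = hour 42.
The boil has several dependents: whirlpool (must start by hour 29, minus 3-hour gap → hour 26); pitching (must start by hour 42); conditioning (must start by hour 35). The earliest of those limits is hour 26, so the boil must start by 26 − 5 = hour 21.
So the boil can start as early as hour 11 and as late as hour 21, giving 21 − 11 = 10 hours of slack.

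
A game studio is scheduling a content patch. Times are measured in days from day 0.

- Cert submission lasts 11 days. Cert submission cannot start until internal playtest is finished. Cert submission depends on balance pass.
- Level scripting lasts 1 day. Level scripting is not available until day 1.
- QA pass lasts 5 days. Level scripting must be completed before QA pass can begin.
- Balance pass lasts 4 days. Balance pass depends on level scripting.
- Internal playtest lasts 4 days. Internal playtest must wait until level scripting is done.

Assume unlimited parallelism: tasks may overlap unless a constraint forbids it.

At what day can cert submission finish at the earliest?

Level scripting cannot begin until its own release at day 1. It runs from day 1 to 1 + 1 = day 2.
After level scripting (finishes day 2), balance pass can start at day 2 and finishes at day 6.
After level scripting (finishes day 2), internal playtest can start at day 2 and finishes at day 6.
Cert submission has to wait for internal playtest (finishes day 6); balance pass (finishes day 6). The latest of these is day 6, so cert submission runs day 6 to 6 + 11 = day 17.

17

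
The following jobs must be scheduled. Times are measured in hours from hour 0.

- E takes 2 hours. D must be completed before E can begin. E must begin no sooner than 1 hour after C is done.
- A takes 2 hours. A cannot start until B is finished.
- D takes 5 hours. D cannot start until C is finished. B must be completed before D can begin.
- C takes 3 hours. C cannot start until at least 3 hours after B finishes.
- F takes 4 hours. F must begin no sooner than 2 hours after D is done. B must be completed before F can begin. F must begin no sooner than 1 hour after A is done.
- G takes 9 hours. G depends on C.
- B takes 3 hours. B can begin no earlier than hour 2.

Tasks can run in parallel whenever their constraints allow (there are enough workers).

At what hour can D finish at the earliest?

B cannot begin until its own release at hour 2. It runs from hour 2 to 2 + 3 = hour 5.
After B (finishes hour 5, plus 3-hour gap → hour 8), C can start at hour 8 and finishes at hour 11.
D has to wait for C (finishes hour 11); B (finishes hour 5). The latest of these is hour 11, so D runs hour 11 to 11 + 5 = hour 16.

16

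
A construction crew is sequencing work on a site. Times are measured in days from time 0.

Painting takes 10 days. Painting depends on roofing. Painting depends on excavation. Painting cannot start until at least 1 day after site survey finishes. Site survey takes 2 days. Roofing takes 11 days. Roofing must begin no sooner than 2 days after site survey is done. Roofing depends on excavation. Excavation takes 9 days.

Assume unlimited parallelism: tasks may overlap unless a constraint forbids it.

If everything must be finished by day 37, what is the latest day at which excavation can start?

Nothing follows painting; the deadline of day 37 is its only limit. It must start by 37 − 10 = day 27.
Roofing must finish before painting (must start by day 27). With an 11-day duration, roofing must start by 27 − 11 = day 16.
Excavation must finish in time for roofing (must start by day 16); painting (must start by day 27). The tightest is day 16, so excavation must start by 16 − 9 = day 7.

7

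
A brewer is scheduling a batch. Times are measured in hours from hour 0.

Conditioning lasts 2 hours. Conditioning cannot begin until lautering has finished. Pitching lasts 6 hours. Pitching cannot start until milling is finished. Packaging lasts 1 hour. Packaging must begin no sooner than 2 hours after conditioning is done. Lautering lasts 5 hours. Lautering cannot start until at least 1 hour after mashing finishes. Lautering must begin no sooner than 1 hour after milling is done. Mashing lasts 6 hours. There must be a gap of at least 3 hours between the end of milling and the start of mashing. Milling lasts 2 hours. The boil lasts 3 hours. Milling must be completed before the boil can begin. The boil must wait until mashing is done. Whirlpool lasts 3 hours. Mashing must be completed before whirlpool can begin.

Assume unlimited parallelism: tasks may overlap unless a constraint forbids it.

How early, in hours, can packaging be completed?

22

Nothing blocks milling, so it runs from hour 0 to hour 2.
Mashing waits on milling (finishes hour 2, plus 3-hour gap → hour 5), so it starts at hour 5 and finishes at 5 + 6 = hour 11.
Lautering needs all of mashing (finishes hour 11, plus 1-hour gap → hour 12); milling (finishes hour 2, plus 1-hour gap → hour 3). That puts its earliest start at hour 12; it finishes at 12 + 5 = hour 17.
After lautering (finishes hour 17), conditioning can start at hour 17 and finishes at hour 19.
Packaging cannot begin until conditioning (finishes hour 19, plus 2-hour gap → hour 21). It runs from hour 21 to 21 + 1 = hour 22.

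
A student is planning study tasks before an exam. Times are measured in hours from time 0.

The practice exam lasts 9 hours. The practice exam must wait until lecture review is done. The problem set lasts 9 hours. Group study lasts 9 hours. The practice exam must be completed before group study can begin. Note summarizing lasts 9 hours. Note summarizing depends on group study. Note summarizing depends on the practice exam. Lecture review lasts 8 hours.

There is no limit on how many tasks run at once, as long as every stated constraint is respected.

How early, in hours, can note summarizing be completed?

Lecture review can start immediately at hour 0; it finishes at hour 8.
The practice exam cannot begin until lecture review (finishes hour 8). It runs from hour 8 to 8 + 9 = hour 17.
After the practice exam (finishes hour 17), group study can start at hour 17 and finishes at hour 26.
Note summarizing needs all of group study (finishes hour 26); the practice exam (finishes hour 17). That puts its earliest start at hour 26; it finishes at 26 + 9 = hour 35.

35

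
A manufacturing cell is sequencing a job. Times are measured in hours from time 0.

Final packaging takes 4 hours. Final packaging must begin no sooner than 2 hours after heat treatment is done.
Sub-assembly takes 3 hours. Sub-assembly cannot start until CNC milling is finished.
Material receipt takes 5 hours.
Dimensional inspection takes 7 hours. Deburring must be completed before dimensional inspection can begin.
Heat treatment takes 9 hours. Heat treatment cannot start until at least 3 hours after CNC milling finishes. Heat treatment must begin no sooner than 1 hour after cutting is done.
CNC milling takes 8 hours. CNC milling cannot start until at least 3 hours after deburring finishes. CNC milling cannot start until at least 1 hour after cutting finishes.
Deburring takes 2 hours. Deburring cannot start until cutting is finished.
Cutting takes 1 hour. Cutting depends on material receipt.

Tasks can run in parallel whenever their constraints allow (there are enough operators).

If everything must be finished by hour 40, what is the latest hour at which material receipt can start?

Final packaging must finish by hour 40; it takes 4 hours, so it must start by 40 − 4 = hour 36.
Heat treatment feeds into final packaging (must start by hour 36, minus 2-hour gap → hour 34); so heat treatment must finish by hour 34 and therefore start by hour 25.
To finish by hour 40, sub-assembly (duration 3) must start no later than hour 37.
CNC milling must finish in time for heat treatment (must start by hour 25, minus 3-hour gap → hour 22); sub-assembly (must start by hour 37). The tightest is hour 22, so CNC milling must start by 22 − 8 = hour 14.
Nothing follows dimensional inspection; the deadline of hour 40 is its only limit. It must start by 40 − 7 = hour 33.
Deburring has several dependents: CNC milling (must start by hour 14, minus 3-hour gap → hour 11); dimensional inspection (must start by hour 33). The earliest of those limits is hour 11, so deburring must start by 11 − 2 = hour 9.
Cutting must finish in time for deburring (must start by hour 9); CNC milling (must start by hour 14, minus 1-hour gap → hour 13); heat treatment (must start by hour 25, minus 1-hour gap → hour 24). The tightest is hour 9, so cutting must start by 9 − 1 = hour 8.
Material receipt feeds into cutting (must start by hour 8); so material receipt must finish by hour 8 and therefore start by hour 3.

3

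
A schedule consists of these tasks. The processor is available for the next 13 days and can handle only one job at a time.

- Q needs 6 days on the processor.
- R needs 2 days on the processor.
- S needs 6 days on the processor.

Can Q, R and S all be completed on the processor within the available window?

Running back to back, the jobs need 6 + 2 + 6 = 14 days on the processor.
Since 14 > 13, they cannot all fit.

No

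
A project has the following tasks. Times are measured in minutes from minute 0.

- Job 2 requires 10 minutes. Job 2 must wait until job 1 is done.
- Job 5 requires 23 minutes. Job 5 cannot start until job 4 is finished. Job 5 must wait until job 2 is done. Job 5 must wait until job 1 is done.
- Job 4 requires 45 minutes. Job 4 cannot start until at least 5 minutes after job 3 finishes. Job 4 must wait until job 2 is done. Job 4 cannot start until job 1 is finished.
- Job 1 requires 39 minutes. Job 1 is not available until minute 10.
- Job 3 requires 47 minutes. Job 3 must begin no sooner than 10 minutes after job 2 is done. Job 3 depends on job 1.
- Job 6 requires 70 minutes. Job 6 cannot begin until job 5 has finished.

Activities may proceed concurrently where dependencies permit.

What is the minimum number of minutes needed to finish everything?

259

Job 1 cannot begin until its own release at minute 10. It runs from minute 10 to 10 + 39 = minute 49.
Job 2 cannot begin until job 1 (finishes minute 49). It runs from minute 49 to 49 + 10 = minute 59.
Job 3 has to wait for job 2 (finishes minute 59, plus 10-minute gap → minute 69); job 1 (finishes minute 49). The latest of these is minute 69, so job 3 runs minute 69 to 69 + 47 = minute 116.
For job 4: job 3 (finishes minute 116, plus 5-minute gap → minute 121); job 2 (finishes minute 59); job 1 (finishes minute 49). Taking the maximum gives a start of minute 121, and it finishes at 121 + 45 = minute 166.
Job 5 needs all of job 4 (finishes minute 166); job 2 (finishes minute 59); job 1 (finishes minute 49). That puts its earliest start at minute 166; it finishes at 166 + 23 = minute 189.
Job 6 waits on job 5 (finishes minute 189), so it starts at minute 189 and finishes at 189 + 70 = minute 259.
All tasks are finished once the last one completes. Finish times: Job 1 at 49, Job 2 at 59, Job 3 at 116, Job 4 at 166, Job 5 at 189, Job 6 at 259. The latest is minute 259.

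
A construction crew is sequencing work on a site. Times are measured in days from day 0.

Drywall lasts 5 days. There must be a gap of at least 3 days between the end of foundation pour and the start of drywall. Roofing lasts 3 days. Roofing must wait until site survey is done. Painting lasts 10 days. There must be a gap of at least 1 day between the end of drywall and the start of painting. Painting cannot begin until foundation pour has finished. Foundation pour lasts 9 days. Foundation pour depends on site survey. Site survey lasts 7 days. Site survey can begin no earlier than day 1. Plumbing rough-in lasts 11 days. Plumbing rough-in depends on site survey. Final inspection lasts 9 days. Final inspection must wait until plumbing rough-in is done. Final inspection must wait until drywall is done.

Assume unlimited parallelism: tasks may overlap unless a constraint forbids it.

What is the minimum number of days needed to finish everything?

36

Site survey cannot begin until its own release at day 1. It runs from day 1 to 1 + 7 = day 8.
Plumbing rough-in cannot begin until site survey (finishes day 8). It runs from day 8 to 8 + 11 = day 19.
Roofing waits on site survey (finishes day 8), so it starts at day 8 and finishes at 8 + 3 = day 11.
Foundation pour waits on site survey (finishes day 8), so it starts at day 8 and finishes at 8 + 9 = day 17.
Drywall waits on foundation pour (finishes day 17, plus 3-day gap → day 20), so it starts at day 20 and finishes at 20 + 5 = day 25.
For final inspection: plumbing rough-in (finishes day 19); drywall (finishes day 25). Taking the maximum gives a start of day 25, and it finishes at 25 + 9 = day 34.
Painting has to wait for drywall (finishes day 25, plus 1-day gap → day 26); foundation pour (finishes day 17). The latest of these is day 26, so painting runs day 26 to 26 + 10 = day 36.
All tasks are finished once the last one completes. Finish times: Site survey at 8, Foundation pour at 17, Roofing at 11, Plumbing rough-in at 19, Drywall at 25, Painting at 36, Final inspection at 34. The latest is day 36.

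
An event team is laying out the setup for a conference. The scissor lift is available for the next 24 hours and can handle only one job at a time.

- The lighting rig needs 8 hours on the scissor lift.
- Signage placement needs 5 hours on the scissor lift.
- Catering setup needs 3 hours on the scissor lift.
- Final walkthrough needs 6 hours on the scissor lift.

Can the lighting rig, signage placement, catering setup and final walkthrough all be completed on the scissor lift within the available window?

Yes

Running back to back, the jobs need 8 + 5 + 3 + 6 = 22 hours on the scissor lift.
Since 22 ≤ 24, they fit within the window.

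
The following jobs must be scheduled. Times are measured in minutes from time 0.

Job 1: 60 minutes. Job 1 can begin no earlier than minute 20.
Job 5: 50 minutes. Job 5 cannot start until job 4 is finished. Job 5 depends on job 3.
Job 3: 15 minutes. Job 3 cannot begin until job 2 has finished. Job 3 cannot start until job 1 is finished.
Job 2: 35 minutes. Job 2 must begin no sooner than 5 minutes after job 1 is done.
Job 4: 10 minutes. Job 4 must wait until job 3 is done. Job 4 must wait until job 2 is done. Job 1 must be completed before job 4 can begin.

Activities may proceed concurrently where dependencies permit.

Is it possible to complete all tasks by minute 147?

No

After its own release at minute 20, job 1 can start at minute 20 and finishes at minute 80.
Job 2 waits on job 1 (finishes minute 80, plus 5-minute gap → minute 85), so it starts at minute 85 and finishes at 85 + 35 = minute 120.
Job 3 cannot start until job 2 (finishes minute 120); job 1 (finishes minute 80). The controlling bound is minute 120, so job 3 finishes at 120 + 15 = minute 135.
Job 4 has to wait for job 3 (finishes minute 135); job 2 (finishes minute 120); job 1 (finishes minute 80). The latest of these is minute 135, so job 4 runs minute 135 to 135 + 10 = minute 145.
Job 5 has to wait for job 4 (finishes minute 145); job 3 (finishes minute 135). The latest of these is minute 145, so job 5 runs minute 145 to 145 + 50 = minute 195.
The earliest everything can be done is minute 195, which is after the deadline of 147, so it is not possible.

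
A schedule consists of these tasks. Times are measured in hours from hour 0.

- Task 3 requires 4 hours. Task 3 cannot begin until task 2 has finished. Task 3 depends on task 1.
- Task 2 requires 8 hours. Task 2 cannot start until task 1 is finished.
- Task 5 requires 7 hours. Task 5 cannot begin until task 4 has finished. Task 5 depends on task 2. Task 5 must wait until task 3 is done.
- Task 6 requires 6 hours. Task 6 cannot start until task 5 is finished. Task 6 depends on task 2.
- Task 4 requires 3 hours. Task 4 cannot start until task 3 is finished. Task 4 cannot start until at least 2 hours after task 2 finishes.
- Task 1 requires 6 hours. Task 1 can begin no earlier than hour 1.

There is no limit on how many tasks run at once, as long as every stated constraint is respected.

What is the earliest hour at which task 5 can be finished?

Task 1 waits on its own release at hour 1, so it starts at hour 1 and finishes at 1 + 6 = hour 7.
After task 1 (finishes hour 7), task 2 can start at hour 7 and finishes at hour 15.
Task 3 needs all of task 2 (finishes hour 15); task 1 (finishes hour 7). That puts its earliest start at hour 15; it finishes at 15 + 4 = hour 19.
Task 4 has to wait for task 3 (finishes hour 19); task 2 (finishes hour 15, plus 2-hour gap → hour 17). The latest of these is hour 19, so task 4 runs hour 19 to 19 + 3 = hour 22.
For task 5: task 4 (finishes hour 22); task 2 (finishes hour 15); task 3 (finishes hour 19). Taking the maximum gives a start of hour 22, and it finishes at 22 + 7 = hour 29.

29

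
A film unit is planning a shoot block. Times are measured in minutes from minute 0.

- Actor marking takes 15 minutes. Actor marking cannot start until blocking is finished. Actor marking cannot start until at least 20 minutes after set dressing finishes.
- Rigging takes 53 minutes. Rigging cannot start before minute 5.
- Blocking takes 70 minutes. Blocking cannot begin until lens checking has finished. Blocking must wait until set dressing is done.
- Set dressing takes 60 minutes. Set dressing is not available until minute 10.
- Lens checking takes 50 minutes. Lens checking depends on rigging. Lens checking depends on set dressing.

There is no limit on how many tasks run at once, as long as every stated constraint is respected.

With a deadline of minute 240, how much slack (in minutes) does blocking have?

35

After its own release at minute 10, set dressing can start at minute 10 and finishes at minute 70.
Rigging waits on its own release at minute 5, so it starts at minute 5 and finishes at 5 + 53 = minute 58.
Lens checking needs all of rigging (finishes minute 58); set dressing (finishes minute 70). That puts its earliest start at minute 70; it finishes at 70 + 50 = minute 120.
For blocking: lens checking (finishes minute 120); set dressing (finishes minute 70). Taking the maximum gives a start of minute 120, and it finishes at 120 + 70 = minute 190.

Working backward from the deadline:
Nothing follows actor marking; the deadline of minute 240 is its only limit. It must start by 240 − 15 = minute 225.
Blocking must finish before actor marking (must start by minute 225). With a 70-minute duration, blocking must start by 225 − 70 = minute 155.
So blocking can start as early as minute 120 and as late as minute 155, giving 155 − 120 = 35 minutes of slack.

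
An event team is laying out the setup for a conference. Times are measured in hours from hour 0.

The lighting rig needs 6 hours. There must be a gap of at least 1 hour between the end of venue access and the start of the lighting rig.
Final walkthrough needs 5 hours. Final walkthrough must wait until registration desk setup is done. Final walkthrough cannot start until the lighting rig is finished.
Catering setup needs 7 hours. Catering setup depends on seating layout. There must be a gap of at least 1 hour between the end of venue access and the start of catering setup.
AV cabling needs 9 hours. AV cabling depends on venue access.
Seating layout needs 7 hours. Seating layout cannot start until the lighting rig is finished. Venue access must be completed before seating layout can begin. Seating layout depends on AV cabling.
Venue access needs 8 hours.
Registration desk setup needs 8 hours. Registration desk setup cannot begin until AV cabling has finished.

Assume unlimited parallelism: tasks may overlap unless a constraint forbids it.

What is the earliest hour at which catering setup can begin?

24

Nothing blocks venue access, so it runs from hour 0 to hour 8.
AV cabling waits on venue access (finishes hour 8), so it starts at hour 8 and finishes at 8 + 9 = hour 17.
After venue access (finishes hour 8, plus 1-hour gap → hour 9), the lighting rig can start at hour 9 and finishes at hour 15.
Seating layout cannot start until the lighting rig (finishes hour 15); venue access (finishes hour 8); AV cabling (finishes hour 17). The controlling bound is hour 17, so seating layout finishes at 17 + 7 = hour 24.
Catering setup waits on seating layout (finishes hour 24); venue access (finishes hour 8, plus 1-hour gap → hour 9). The latest of these is hour 24, which is the earliest catering setup can start.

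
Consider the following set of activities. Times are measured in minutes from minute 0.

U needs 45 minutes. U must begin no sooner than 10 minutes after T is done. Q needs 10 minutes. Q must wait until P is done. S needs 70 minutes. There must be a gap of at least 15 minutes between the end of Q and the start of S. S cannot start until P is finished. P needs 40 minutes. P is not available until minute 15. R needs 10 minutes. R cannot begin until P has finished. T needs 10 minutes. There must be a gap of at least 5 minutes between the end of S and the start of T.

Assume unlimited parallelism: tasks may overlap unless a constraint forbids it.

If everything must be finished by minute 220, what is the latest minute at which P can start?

Nothing follows U; the deadline of minute 220 is its only limit. It must start by 220 − 45 = minute 175.
T must finish before U (must start by minute 175, minus 10-minute gap → minute 165). With a 10-minute duration, T must start by 165 − 10 = minute 155.
S has to be done before T (must start by minute 155, minus 5-minute gap → minute 150). That means finishing by minute 150, i.e. starting by 150 − 70 = minute 80.
Since S (must start by minute 80, minus 15-minute gap → minute 65) depends on it, Q must finish by minute 65. Backing off its 10-minute duration gives a latest start of minute 55.
R must finish by minute 220; it takes 10 minutes, so it must start by 220 − 10 = minute 210.
P feeds Q (must start by minute 55); R (must start by minute 210); S (must start by minute 80). Taking the minimum, P must finish by minute 55 and start by 55 − 40 = minute 15.

15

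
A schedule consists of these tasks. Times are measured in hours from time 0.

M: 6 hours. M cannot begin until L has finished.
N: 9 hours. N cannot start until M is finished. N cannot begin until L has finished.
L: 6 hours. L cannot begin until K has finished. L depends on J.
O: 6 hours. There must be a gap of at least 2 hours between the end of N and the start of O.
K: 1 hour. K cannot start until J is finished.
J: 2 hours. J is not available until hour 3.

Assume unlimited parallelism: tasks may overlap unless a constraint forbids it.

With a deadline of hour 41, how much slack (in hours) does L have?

6

J cannot begin until its own release at hour 3. It runs from hour 3 to 3 + 2 = hour 5.
After J (finishes hour 5), K can start at hour 5 and finishes at hour 6.
L needs all of K (finishes hour 6); J (finishes hour 5). That puts its earliest start at hour 6; it finishes at 6 + 6 = hour 12.

Working backward from the deadline:
Nothing follows O; the deadline of hour 41 is its only limit. It must start by 41 − 6 = hour 35.
Since O (must start by hour 35, minus 2-hour gap → hour 33) depends on it, N must finish by hour 33. Backing off its 9-hour duration gives a latest start of hour 24.
M must finish before N (must start by hour 24). With a 6-hour duration, M must start by 24 − 6 = hour 18.
L has several dependents: M (must start by hour 18); N (must start by hour 24). The earliest of those limits is hour 18, so L must start by 18 − 6 = hour 12.
So L can start as early as hour 6 and as late as hour 12, giving 12 − 6 = 6 hours of slack.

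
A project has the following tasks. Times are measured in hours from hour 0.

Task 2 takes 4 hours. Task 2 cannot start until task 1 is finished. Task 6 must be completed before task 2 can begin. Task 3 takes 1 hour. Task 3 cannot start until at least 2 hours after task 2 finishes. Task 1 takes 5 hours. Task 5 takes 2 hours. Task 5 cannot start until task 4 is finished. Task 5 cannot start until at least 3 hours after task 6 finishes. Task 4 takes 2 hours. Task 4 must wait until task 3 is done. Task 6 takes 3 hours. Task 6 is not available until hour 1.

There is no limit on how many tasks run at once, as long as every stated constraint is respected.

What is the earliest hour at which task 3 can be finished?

12

Task 6 waits on its own release at hour 1, so it starts at hour 1 and finishes at 1 + 3 = hour 4.
Nothing blocks task 1, so it runs from hour 0 to hour 5.
Task 2 needs all of task 1 (finishes hour 5); task 6 (finishes hour 4). That puts its earliest start at hour 5; it finishes at 5 + 4 = hour 9.
After task 2 (finishes hour 9, plus 2-hour gap → hour 11), task 3 can start at hour 11 and finishes at hour 12.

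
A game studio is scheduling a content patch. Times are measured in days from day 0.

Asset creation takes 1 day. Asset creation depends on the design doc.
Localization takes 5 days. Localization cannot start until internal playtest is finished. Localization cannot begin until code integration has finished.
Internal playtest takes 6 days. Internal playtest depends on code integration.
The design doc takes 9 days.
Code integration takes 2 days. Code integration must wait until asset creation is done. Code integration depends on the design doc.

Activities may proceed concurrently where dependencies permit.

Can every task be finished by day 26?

Nothing blocks the design doc, so it runs from day 0 to day 9.
After the design doc (finishes day 9), asset creation can start at day 9 and finishes at day 10.
Code integration has to wait for asset creation (finishes day 10); the design doc (finishes day 9). The latest of these is day 10, so code integration runs day 10 to 10 + 2 = day 12.
Internal playtest waits on code integration (finishes day 12), so it starts at day 12 and finishes at 12 + 6 = day 18.
Localization cannot start until internal playtest (finishes day 18); code integration (finishes day 12). The controlling bound is day 18, so localization finishes at 18 + 5 = day 23.
Every task is finished by day 23, which is no later than the deadline of 26, so the schedule is feasible.

Yes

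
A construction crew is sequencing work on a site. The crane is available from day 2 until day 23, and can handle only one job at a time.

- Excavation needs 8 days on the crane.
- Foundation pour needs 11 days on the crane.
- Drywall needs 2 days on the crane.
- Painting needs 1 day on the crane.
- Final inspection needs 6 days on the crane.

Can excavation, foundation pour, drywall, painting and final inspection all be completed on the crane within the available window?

No

The crane window is 23 − 2 = 21 days.
Running back to back, the jobs need 8 + 11 + 2 + 1 + 6 = 28 days on the crane.
Since 28 > 21, they cannot all fit.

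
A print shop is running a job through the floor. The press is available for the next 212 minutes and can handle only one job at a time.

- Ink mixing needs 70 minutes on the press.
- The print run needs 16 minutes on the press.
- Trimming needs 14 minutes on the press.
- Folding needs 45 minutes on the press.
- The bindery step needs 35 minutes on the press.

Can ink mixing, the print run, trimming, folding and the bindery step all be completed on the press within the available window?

Running back to back, the jobs need 70 + 16 + 14 + 45 + 35 = 180 minutes on the press.
Since 180 ≤ 212, they fit within the window.

Yes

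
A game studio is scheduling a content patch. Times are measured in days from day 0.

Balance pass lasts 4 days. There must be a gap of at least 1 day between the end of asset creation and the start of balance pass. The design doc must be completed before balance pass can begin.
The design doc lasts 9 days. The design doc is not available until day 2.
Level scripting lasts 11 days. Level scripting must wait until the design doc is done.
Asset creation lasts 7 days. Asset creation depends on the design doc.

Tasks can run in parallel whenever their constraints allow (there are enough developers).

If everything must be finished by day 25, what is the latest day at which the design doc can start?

4

Balance pass has no dependents, so it just needs to finish by day 25. Starting by 25 − 4 = day 21 achieves that.
Since balance pass (must start by day 21, minus 1-day gap → day 20) depends on it, asset creation must finish by day 20. Backing off its 7-day duration gives a latest start of day 13.
To finish by day 25, level scripting (duration 11) must start no later than day 14.
For the design doc: asset creation (must start by day 13); level scripting (must start by day 14); balance pass (must start by day 21). The most restrictive is day 13; with a 9-day duration, the design doc must start by day 4.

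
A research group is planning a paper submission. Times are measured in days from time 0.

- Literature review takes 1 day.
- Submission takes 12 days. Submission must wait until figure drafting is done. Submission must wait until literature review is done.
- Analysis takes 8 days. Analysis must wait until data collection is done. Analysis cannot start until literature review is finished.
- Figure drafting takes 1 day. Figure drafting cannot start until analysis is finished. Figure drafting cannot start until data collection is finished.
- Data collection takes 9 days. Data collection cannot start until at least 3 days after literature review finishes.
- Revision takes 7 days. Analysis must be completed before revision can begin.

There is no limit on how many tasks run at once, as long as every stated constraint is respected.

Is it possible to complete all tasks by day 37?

Literature review can start immediately at day 0; it finishes at day 1.
After literature review (finishes day 1, plus 3-day gap → day 4), data collection can start at day 4 and finishes at day 13.
Analysis has to wait for data collection (finishes day 13); literature review (finishes day 1). The latest of these is day 13, so analysis runs day 13 to 13 + 8 = day 21.
Revision waits on analysis (finishes day 21), so it starts at day 21 and finishes at 21 + 7 = day 28.
Figure drafting needs all of analysis (finishes day 21); data collection (finishes day 13). That puts its earliest start at day 21; it finishes at 21 + 1 = day 22.
Submission has to wait for figure drafting (finishes day 22); literature review (finishes day 1). The latest of these is day 22, so submission runs day 22 to 22 + 12 = day 34.
Every task is finished by day 34, which is no later than the deadline of 37, so the schedule is feasible.

Yes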